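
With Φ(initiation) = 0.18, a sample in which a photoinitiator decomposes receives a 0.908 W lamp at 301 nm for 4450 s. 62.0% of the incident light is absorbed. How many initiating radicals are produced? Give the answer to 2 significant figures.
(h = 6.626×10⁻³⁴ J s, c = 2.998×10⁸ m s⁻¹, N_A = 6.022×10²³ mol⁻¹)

6.8×10²⁰ initiating radicals

Photon energy at 301 nm: hc/λ = (6.626×10⁻³⁴)(2.998×10⁸)/(301×10⁻⁹) = 6.600×10⁻¹⁹ J.
Energy delivered: (0.908 W)(4450 s) = 4041 J.
Photons incident: 4041 / 6.600×10⁻¹⁹ = 6.123×10²¹, i.e. 6.123×10²¹/6.022×10²³ = 0.01017 mol.
Photons absorbed: 0.620 × 0.01017 = 0.006305 mol.
Product: Φ × n_abs = 0.18 × 0.006305 = 0.001135 mol.
As a count: 0.001135 × 6.022×10²³ = 6.8×10²⁰.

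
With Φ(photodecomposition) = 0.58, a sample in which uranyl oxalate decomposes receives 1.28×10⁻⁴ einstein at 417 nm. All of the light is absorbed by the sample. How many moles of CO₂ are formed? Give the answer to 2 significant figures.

7.4×10⁻⁵ mol

Product: Φ × n_abs = 0.58 × 1.28×10⁻⁴ = 7.424×10⁻⁵ mol.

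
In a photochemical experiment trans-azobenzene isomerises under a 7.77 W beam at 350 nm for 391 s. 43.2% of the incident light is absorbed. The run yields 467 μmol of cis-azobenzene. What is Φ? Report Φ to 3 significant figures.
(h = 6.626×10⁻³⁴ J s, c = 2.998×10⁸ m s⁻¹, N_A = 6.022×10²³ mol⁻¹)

Product: 467 μmol = 4.67×10⁻⁴ mol.
Photon energy at 350 nm: hc/λ = (6.626×10⁻³⁴)(2.998×10⁸)/(350×10⁻⁹) = 5.676×10⁻¹⁹ J.
Energy delivered: (7.77 W)(391 s) = 3038 J.
Photons incident: 3038 / 5.676×10⁻¹⁹ = 5.352×10²¹, i.e. 5.352×10²¹/6.022×10²³ = 0.008887 mol.
Photons absorbed: 0.432 × 0.008887 = 0.003839 mol.
Φ = 4.67×10⁻⁴ mol / 0.003839 mol photons = 0.122.

Φ = 0.122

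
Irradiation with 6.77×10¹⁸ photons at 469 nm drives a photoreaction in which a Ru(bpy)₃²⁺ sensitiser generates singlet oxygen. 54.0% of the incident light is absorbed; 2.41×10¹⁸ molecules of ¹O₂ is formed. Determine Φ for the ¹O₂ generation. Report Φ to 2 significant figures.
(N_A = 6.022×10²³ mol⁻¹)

Φ = 0.66

Product: 2.41×10¹⁸ / 6.022×10²³ = 4.002×10⁻⁶ mol.
Moles of photons: 6.77×10¹⁸ / 6.022×10²³ = 1.124×10⁻⁵ mol.
Photons absorbed: 0.540 × 1.124×10⁻⁵ = 6.070×10⁻⁶ mol.
Φ = 4.002×10⁻⁶ mol / 6.070×10⁻⁶ mol photons = 0.66.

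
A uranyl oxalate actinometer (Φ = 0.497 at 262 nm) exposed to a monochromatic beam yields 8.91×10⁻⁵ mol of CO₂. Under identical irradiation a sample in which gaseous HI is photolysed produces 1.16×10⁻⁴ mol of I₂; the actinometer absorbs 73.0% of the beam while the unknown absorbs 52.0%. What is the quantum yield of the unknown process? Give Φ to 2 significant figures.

Photons absorbed by the actinometer: 8.91×10⁻⁵ / 0.497 = 1.793×10⁻⁴ mol.
Incident flux: 1.793×10⁻⁴ / 0.730 = 2.456×10⁻⁴ einstein.
Absorbed by unknown: 0.520 × 2.456×10⁻⁴ = 1.277×10⁻⁴ mol.
Φ(unknown) = 1.16×10⁻⁴ / 1.277×10⁻⁴ = 0.91.

Φ = 0.91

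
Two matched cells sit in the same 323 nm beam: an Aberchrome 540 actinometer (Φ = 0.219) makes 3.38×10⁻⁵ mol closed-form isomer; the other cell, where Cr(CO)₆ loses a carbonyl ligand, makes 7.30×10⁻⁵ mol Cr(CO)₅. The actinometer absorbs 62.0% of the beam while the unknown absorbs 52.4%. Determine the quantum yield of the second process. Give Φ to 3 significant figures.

Photons absorbed by the actinometer: 3.38×10⁻⁵ / 0.219 = 1.543×10⁻⁴ mol.
Incident flux: 1.543×10⁻⁴ / 0.620 = 2.489×10⁻⁴ einstein.
Absorbed by unknown: 0.524 × 2.489×10⁻⁴ = 1.304×10⁻⁴ mol.
Φ(unknown) = 7.30×10⁻⁵ / 1.304×10⁻⁴ = 0.560.

Φ = 0.560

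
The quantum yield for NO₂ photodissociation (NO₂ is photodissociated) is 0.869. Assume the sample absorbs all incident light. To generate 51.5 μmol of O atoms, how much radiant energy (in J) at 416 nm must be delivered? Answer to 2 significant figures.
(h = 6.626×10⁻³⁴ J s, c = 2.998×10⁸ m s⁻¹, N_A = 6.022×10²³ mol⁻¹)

Product: 51.5 μmol = 5.15×10⁻⁵ mol.
Photons that must be absorbed: 5.15×10⁻⁵ / 0.869 = 5.926×10⁻⁵ mol.
Photon energy: hc/λ = 4.775×10⁻¹⁹ J; per mole, 2.876×10⁵ J mol⁻¹.
Energy required: 5.926×10⁻⁵ × 2.876×10⁵ = 17 J.

17 J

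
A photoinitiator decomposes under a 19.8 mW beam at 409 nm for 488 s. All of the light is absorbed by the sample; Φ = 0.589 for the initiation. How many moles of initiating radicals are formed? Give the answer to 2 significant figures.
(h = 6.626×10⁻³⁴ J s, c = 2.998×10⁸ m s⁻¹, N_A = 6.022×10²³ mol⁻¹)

1.9×10⁻⁵ mol

Photon energy at 409 nm: hc/λ = (6.626×10⁻³⁴)(2.998×10⁸)/(409×10⁻⁹) = 4.857×10⁻¹⁹ J.
Energy delivered: (19.8 mW)(488 s) = 9.662 J.
Photons incident: 9.662 / 4.857×10⁻¹⁹ = 1.989×10¹⁹, i.e. 1.989×10¹⁹/6.022×10²³ = 3.303×10⁻⁵ mol.
Product: Φ × n_abs = 0.589 × 3.303×10⁻⁵ = 1.945×10⁻⁵ mol.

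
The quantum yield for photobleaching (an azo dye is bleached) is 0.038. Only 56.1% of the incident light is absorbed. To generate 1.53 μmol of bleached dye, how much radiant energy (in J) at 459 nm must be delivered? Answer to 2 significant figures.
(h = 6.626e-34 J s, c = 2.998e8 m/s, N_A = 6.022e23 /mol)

Product: 1.53 μmol = 1.53e-6 mol.
Photons that must be absorbed: 1.53e-6 / 0.038 = 4.026e-5 mol.
Incident photons needed: 4.026e-5 / 0.561 = 7.176e-5 mol.
Photon energy: hc/λ = 4.328e-19 J; per mole, 2.606e5 J mol⁻¹.
Energy required: 7.176e-5 × 2.606e5 = 19 J.

19 J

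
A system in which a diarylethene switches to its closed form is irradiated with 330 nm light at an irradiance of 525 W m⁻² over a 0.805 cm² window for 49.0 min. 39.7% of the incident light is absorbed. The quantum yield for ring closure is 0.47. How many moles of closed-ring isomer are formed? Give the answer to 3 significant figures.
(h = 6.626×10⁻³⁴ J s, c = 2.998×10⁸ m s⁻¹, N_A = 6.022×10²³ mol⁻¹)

Photon energy at 330 nm: hc/λ = (6.626×10⁻³⁴)(2.998×10⁸)/(330×10⁻⁹) = 6.020×10⁻¹⁹ J.
Energy delivered: (525 W m⁻²)(0.805×10⁻⁴ m²)(2940 s) = 124.3 J.
Photons incident: 124.3 / 6.020×10⁻¹⁹ = 2.065×10²⁰, i.e. 2.065×10²⁰/6.022×10²³ = 3.429×10⁻⁴ mol.
Photons absorbed: 0.397 × 3.429×10⁻⁴ = 1.361×10⁻⁴ mol.
Product: Φ × n_abs = 0.47 × 1.361×10⁻⁴ = 6.397×10⁻⁵ mol.

6.40×10⁻⁵ mol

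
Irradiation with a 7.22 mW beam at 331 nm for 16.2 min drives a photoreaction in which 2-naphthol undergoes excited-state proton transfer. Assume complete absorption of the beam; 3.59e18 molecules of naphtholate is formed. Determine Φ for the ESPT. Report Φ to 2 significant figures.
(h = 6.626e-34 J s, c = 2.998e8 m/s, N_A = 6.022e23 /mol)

Φ = 0.31

Product: 3.59e18 / 6.022e23 = 5.961e-6 mol.
Photon energy at 331 nm: hc/λ = (6.626e-34)(2.998e8)/(331e-9) = 6.001e-19 J.
Energy delivered: (7.22 mW)(972 s) = 7.018 J.
Photons incident: 7.018 / 6.001e-19 = 1.169e19, i.e. 1.169e19/6.022e23 = 1.941e-5 mol.
Φ = 5.961e-6 mol / 1.941e-5 mol photons = 0.31.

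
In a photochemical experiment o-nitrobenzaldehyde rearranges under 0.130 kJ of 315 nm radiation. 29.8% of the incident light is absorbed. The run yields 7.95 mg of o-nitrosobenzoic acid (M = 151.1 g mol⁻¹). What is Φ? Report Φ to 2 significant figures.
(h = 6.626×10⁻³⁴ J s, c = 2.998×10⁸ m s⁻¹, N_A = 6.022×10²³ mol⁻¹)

Φ = 0.52

Product: 7.95 mg / 151.1 g mol⁻¹ = 5.261×10⁻⁵ mol.
Photon energy at 315 nm: hc/λ = (6.626×10⁻³⁴)(2.998×10⁸)/(315×10⁻⁹) = 6.306×10⁻¹⁹ J.
Incident energy: 0.130 kJ = 130 J.
Photons incident: 130 / 6.306×10⁻¹⁹ = 2.062×10²⁰, i.e. 2.062×10²⁰/6.022×10²³ = 3.424×10⁻⁴ mol.
Photons absorbed: 0.298 × 3.424×10⁻⁴ = 1.020×10⁻⁴ mol.
Φ = 5.261×10⁻⁵ mol / 1.020×10⁻⁴ mol photons = 0.52.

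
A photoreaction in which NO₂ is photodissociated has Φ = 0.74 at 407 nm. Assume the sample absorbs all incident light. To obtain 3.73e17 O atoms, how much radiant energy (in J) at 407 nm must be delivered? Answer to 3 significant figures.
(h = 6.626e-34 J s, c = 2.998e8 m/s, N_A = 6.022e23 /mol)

0.246 J

Product: 3.73e17 / 6.022e23 = 6.194e-7 mol.
Photons that must be absorbed: 6.194e-7 / 0.74 = 8.370e-7 mol.
Photon energy: hc/λ = 4.881e-19 J; per mole, 2.939e5 J mol⁻¹.
Energy required: 8.370e-7 × 2.939e5 = 0.246 J.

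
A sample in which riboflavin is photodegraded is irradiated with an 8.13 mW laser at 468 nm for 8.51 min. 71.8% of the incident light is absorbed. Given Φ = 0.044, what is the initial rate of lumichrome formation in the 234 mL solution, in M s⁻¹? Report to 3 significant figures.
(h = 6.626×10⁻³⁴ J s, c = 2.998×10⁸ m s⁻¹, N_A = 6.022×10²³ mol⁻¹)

Photon energy at 468 nm: hc/λ = (6.626×10⁻³⁴)(2.998×10⁸)/(468×10⁻⁹) = 4.245×10⁻¹⁹ J.
Energy delivered: (8.13 mW)(510.6 s) = 4.151 J.
Photons incident: 4.151 / 4.245×10⁻¹⁹ = 9.779×10¹⁸, i.e. 9.779×10¹⁸/6.022×10²³ = 1.624×10⁻⁵ mol.
Photons absorbed: 0.718 × 1.624×10⁻⁵ = 1.166×10⁻⁵ mol.
Product formed: 0.044 × 1.166×10⁻⁵ = 5.130×10⁻⁷ mol.
Rate: 5.130×10⁻⁷ mol / (510.6 s × 0.234 L) = 4.29×10⁻⁹ M s⁻¹.

4.29×10⁻⁹ M s⁻¹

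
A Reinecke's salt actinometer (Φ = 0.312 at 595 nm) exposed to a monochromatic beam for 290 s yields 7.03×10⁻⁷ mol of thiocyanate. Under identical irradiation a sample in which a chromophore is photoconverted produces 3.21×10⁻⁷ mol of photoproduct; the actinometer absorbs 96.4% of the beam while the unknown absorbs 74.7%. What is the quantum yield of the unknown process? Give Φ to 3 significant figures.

Φ = 0.184

Photons absorbed by the actinometer: 7.03×10⁻⁷ / 0.312 = 2.253×10⁻⁶ mol.
Incident flux: 2.253×10⁻⁶ / 0.964 = 2.337×10⁻⁶ einstein.
Absorbed by unknown: 0.747 × 2.337×10⁻⁶ = 1.746×10⁻⁶ mol.
Φ(unknown) = 3.21×10⁻⁷ / 1.746×10⁻⁶ = 0.184.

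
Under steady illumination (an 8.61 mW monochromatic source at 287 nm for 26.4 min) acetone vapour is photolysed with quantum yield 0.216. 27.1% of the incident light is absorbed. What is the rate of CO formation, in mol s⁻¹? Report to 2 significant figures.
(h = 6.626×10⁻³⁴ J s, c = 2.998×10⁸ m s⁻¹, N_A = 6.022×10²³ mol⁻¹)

Photon energy at 287 nm: hc/λ = (6.626×10⁻³⁴)(2.998×10⁸)/(287×10⁻⁹) = 6.922×10⁻¹⁹ J.
Energy delivered: (8.61 mW)(1584 s) = 13.64 J.
Photons incident: 13.64 / 6.922×10⁻¹⁹ = 1.971×10¹⁹, i.e. 1.971×10¹⁹/6.022×10²³ = 3.273×10⁻⁵ mol.
Photons absorbed: 0.271 × 3.273×10⁻⁵ = 8.870×10⁻⁶ mol.
Product formed: 0.216 × 8.870×10⁻⁶ = 1.916×10⁻⁶ mol.
Rate: 1.916×10⁻⁶ / 1584 s = 1.2×10⁻⁹ mol s⁻¹.

1.2×10⁻⁹ mol s⁻¹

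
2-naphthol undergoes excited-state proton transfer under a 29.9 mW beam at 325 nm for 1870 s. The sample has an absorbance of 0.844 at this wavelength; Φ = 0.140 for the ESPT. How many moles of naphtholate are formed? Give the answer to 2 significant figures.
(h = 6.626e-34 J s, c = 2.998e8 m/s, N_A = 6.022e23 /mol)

1.8e-5 mol

Photon energy at 325 nm: hc/λ = (6.626e-34)(2.998e8)/(325e-9) = 6.112e-19 J.
Energy delivered: (29.9 mW)(1870 s) = 55.91 J.
Photons incident: 55.91 / 6.112e-19 = 9.148e19, i.e. 9.148e19/6.022e23 = 1.519e-4 mol.
Fraction absorbed: 1 − 10^(−0.844) = 0.8568.
Photons absorbed: 0.8568 × 1.519e-4 = 1.301e-4 mol.
Product: Φ × n_abs = 0.140 × 1.301e-4 = 1.821e-5 mol.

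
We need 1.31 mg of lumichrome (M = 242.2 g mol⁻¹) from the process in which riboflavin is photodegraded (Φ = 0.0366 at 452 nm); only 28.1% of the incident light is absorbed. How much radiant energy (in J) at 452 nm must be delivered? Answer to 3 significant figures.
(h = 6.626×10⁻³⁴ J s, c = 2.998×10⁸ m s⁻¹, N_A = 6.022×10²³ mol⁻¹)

Product: 1.31 mg / 242.2 g mol⁻¹ = 5.409×10⁻⁶ mol.
Photons that must be absorbed: 5.409×10⁻⁶ / 0.0366 = 1.478×10⁻⁴ mol.
Incident photons needed: 1.478×10⁻⁴ / 0.281 = 5.260×10⁻⁴ mol.
Photon energy: hc/λ = 4.395×10⁻¹⁹ J; per mole, 2.647×10⁵ J mol⁻¹.
Energy required: 5.260×10⁻⁴ × 2.647×10⁵ = 139 J.

139 J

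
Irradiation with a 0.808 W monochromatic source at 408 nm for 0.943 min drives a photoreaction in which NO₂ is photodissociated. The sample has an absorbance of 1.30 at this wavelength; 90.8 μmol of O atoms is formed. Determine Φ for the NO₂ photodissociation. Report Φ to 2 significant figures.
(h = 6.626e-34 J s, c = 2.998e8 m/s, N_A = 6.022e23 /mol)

Φ = 0.61

Product: 90.8 μmol = 9.08e-5 mol.
Photon energy at 408 nm: hc/λ = (6.626e-34)(2.998e8)/(408e-9) = 4.869e-19 J.
Energy delivered: (0.808 W)(56.58 s) = 45.72 J.
Photons incident: 45.72 / 4.869e-19 = 9.390e19, i.e. 9.390e19/6.022e23 = 1.559e-4 mol.
Fraction absorbed: 1 − 10^(−1.30) = 0.9499.
Photons absorbed: 0.9499 × 1.559e-4 = 1.481e-4 mol.
Φ = 9.08e-5 mol / 1.481e-4 mol photons = 0.61.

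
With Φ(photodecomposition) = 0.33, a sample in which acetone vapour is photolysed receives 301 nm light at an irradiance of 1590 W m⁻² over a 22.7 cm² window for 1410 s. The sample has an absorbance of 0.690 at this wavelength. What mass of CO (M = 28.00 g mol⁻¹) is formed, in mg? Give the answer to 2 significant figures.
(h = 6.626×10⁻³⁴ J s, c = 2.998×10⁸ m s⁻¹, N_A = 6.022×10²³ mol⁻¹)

94 mg

Photon energy at 301 nm: hc/λ = (6.626×10⁻³⁴)(2.998×10⁸)/(301×10⁻⁹) = 6.600×10⁻¹⁹ J.
Energy delivered: (1590 W m⁻²)(22.7×10⁻⁴ m²)(1410 s) = 5089 J.
Photons incident: 5089 / 6.600×10⁻¹⁹ = 7.711×10²¹, i.e. 7.711×10²¹/6.022×10²³ = 0.01280 mol.
Fraction absorbed: 1 − 10^(−0.690) = 0.7958.
Photons absorbed: 0.7958 × 0.01280 = 0.01019 mol.
Product: Φ × n_abs = 0.33 × 0.01019 = 0.003363 mol.
Mass: 0.003363 × 28.00 = 0.09416 g = 94 mg.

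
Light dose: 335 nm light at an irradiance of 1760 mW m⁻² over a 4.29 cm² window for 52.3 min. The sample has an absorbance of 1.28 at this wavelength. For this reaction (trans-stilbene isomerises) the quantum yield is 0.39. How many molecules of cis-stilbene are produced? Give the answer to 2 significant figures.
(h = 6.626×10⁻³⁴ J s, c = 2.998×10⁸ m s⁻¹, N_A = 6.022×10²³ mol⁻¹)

1.5×10¹⁸ molecules

Photon energy at 335 nm: hc/λ = (6.626×10⁻³⁴)(2.998×10⁸)/(335×10⁻⁹) = 5.930×10⁻¹⁹ J.
Energy delivered: (1760 mW m⁻²)(4.29×10⁻⁴ m²)(3138 s) = 2.369 J.
Photons incident: 2.369 / 5.930×10⁻¹⁹ = 3.995×10¹⁸, i.e. 3.995×10¹⁸/6.022×10²³ = 6.634×10⁻⁶ mol.
Fraction absorbed: 1 − 10^(−1.28) = 0.9475.
Photons absorbed: 0.9475 × 6.634×10⁻⁶ = 6.286×10⁻⁶ mol.
Product: Φ × n_abs = 0.39 × 6.286×10⁻⁶ = 2.452×10⁻⁶ mol.
As a count: 2.452×10⁻⁶ × 6.022×10²³ = 1.5×10¹⁸.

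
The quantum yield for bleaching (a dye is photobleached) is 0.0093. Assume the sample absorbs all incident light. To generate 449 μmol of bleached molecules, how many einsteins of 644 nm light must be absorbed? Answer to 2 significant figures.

0.048 einstein

Product: 449 μmol = 4.49e-4 mol.
Photons that must be absorbed: 4.49e-4 / 0.0093 = 0.04828 mol.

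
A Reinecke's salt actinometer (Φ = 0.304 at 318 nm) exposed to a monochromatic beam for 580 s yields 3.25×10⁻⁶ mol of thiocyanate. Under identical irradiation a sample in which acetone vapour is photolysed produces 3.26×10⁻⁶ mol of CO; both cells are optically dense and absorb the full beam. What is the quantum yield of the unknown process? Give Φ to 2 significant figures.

Φ = 0.30

Photons absorbed by the actinometer: 3.25×10⁻⁶ / 0.304 = 1.069×10⁻⁵ mol.
Φ(unknown) = 3.26×10⁻⁶ / 1.069×10⁻⁵ = 0.30.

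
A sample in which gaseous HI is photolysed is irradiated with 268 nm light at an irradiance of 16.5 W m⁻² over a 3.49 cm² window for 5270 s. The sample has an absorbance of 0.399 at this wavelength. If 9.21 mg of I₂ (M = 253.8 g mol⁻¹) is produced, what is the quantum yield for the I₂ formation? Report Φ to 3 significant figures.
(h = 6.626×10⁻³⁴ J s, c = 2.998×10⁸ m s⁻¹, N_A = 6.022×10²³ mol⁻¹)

Φ = 0.888

Product: 9.21 mg / 253.8 g mol⁻¹ = 3.629×10⁻⁵ mol.
Photon energy at 268 nm: hc/λ = (6.626×10⁻³⁴)(2.998×10⁸)/(268×10⁻⁹) = 7.412×10⁻¹⁹ J.
Energy delivered: (16.5 W m⁻²)(3.49×10⁻⁴ m²)(5270 s) = 30.35 J.
Photons incident: 30.35 / 7.412×10⁻¹⁹ = 4.095×10¹⁹, i.e. 4.095×10¹⁹/6.022×10²³ = 6.800×10⁻⁵ mol.
Fraction absorbed: 1 − 10^(−0.399) = 0.6010.
Photons absorbed: 0.6010 × 6.800×10⁻⁵ = 4.087×10⁻⁵ mol.
Φ = 3.629×10⁻⁵ mol / 4.087×10⁻⁵ mol photons = 0.888.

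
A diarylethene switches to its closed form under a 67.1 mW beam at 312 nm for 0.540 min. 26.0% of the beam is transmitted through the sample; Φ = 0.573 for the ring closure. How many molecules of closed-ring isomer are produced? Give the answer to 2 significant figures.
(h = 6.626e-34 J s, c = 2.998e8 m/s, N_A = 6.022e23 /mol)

1.4e18 molecules

Photon energy at 312 nm: hc/λ = (6.626e-34)(2.998e8)/(312e-9) = 6.367e-19 J.
Energy delivered: (67.1 mW)(32.4 s) = 2.174 J.
Photons incident: 2.174 / 6.367e-19 = 3.414e18, i.e. 3.414e18/6.022e23 = 5.669e-6 mol.
Fraction absorbed: 1 − 26.0/100 = 0.7400.
Photons absorbed: 0.7400 × 5.669e-6 = 4.195e-6 mol.
Product: Φ × n_abs = 0.573 × 4.195e-6 = 2.404e-6 mol.
As a count: 2.404e-6 × 6.022e23 = 1.4e18.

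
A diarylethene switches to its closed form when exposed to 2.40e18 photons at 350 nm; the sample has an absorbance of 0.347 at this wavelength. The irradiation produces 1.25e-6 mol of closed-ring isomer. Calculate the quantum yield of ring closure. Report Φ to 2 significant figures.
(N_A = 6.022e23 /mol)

Φ = 0.57

Moles of photons: 2.40e18 / 6.022e23 = 3.985e-6 mol.
Fraction absorbed: 1 − 10^(−0.347) = 0.5502.
Photons absorbed: 0.5502 × 3.985e-6 = 2.193e-6 mol.
Φ = 1.25e-6 mol / 2.193e-6 mol photons = 0.57.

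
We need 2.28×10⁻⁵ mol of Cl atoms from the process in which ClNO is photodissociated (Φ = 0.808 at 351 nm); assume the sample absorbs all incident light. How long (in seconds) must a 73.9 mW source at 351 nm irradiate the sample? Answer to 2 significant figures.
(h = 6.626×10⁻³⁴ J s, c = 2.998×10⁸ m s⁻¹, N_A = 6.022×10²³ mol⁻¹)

Photons that must be absorbed: 2.28×10⁻⁵ / 0.808 = 2.822×10⁻⁵ mol.
Photon energy: hc/λ = 5.659×10⁻¹⁹ J; per mole, 3.408×10⁵ J mol⁻¹.
Energy required: 2.822×10⁻⁵ × 3.408×10⁵ = 9.617 J.
Time: 9.617 J / 0.0739 W = 130 s.

t ≈ 130 s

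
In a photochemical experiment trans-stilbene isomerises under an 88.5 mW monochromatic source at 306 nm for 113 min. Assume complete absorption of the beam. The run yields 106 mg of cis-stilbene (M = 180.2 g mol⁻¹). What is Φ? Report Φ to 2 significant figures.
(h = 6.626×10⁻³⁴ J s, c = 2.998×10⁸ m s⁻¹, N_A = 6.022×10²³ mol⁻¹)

Φ = 0.38

Product: 106 mg / 180.2 g mol⁻¹ = 5.882×10⁻⁴ mol.
Photon energy at 306 nm: hc/λ = (6.626×10⁻³⁴)(2.998×10⁸)/(306×10⁻⁹) = 6.492×10⁻¹⁹ J.
Energy delivered: (88.5 mW)(6780 s) = 600.0 J.
Photons incident: 600.0 / 6.492×10⁻¹⁹ = 9.242×10²⁰, i.e. 9.242×10²⁰/6.022×10²³ = 0.001535 mol.
Φ = 5.882×10⁻⁴ mol / 0.001535 mol photons = 0.38.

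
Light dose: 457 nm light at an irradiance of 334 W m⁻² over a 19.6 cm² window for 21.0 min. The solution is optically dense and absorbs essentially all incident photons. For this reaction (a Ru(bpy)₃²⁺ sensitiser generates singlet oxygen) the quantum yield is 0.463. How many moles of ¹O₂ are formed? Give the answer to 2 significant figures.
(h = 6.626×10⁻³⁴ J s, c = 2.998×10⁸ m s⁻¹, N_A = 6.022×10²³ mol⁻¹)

Photon energy at 457 nm: hc/λ = (6.626×10⁻³⁴)(2.998×10⁸)/(457×10⁻⁹) = 4.347×10⁻¹⁹ J.
Energy delivered: (334 W m⁻²)(19.6×10⁻⁴ m²)(1260 s) = 824.8 J.
Photons incident: 824.8 / 4.347×10⁻¹⁹ = 1.897×10²¹, i.e. 1.897×10²¹/6.022×10²³ = 0.003150 mol.
Product: Φ × n_abs = 0.463 × 0.003150 = 0.001458 mol.

0.0015 mol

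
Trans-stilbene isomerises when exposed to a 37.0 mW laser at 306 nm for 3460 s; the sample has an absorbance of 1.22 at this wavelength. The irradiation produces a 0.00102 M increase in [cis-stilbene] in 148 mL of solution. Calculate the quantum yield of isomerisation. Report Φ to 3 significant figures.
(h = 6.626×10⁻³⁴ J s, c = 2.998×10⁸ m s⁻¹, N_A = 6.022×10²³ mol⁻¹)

Φ = 0.491

Product: (0.00102 M)(0.148 L) = 1.510×10⁻⁴ mol.
Photon energy at 306 nm: hc/λ = (6.626×10⁻³⁴)(2.998×10⁸)/(306×10⁻⁹) = 6.492×10⁻¹⁹ J.
Energy delivered: (37.0 mW)(3460 s) = 128.0 J.
Photons incident: 128.0 / 6.492×10⁻¹⁹ = 1.972×10²⁰, i.e. 1.972×10²⁰/6.022×10²³ = 3.275×10⁻⁴ mol.
Fraction absorbed: 1 − 10^(−1.22) = 0.9397.
Photons absorbed: 0.9397 × 3.275×10⁻⁴ = 3.078×10⁻⁴ mol.
Φ = 1.510×10⁻⁴ mol / 3.078×10⁻⁴ mol photons = 0.491.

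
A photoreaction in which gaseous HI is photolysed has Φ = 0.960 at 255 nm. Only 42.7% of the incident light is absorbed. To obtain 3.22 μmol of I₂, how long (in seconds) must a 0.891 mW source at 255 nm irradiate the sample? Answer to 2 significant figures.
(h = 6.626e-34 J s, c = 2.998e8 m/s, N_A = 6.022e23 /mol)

Product: 3.22 μmol = 3.22e-6 mol.
Photons that must be absorbed: 3.22e-6 / 0.960 = 3.354e-6 mol.
Incident photons needed: 3.354e-6 / 0.427 = 7.855e-6 mol.
Photon energy: hc/λ = 7.790e-19 J; per mole, 4.691e5 J mol⁻¹.
Energy required: 7.855e-6 × 4.691e5 = 3.685 J.
Time: 3.685 J / 0.000891 W = 4100 s.

t ≈ 4100 s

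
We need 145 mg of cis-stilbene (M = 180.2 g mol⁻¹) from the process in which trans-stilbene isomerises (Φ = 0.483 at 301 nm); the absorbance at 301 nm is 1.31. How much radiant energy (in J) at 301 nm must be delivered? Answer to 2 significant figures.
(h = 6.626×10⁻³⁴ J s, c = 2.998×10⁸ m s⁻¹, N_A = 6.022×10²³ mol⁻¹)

Product: 145 mg / 180.2 g mol⁻¹ = 8.047×10⁻⁴ mol.
Photons that must be absorbed: 8.047×10⁻⁴ / 0.483 = 0.001666 mol.
Fraction absorbed: 1 − 10^(−1.31) = 0.9510.
Incident photons needed: 0.001666 / 0.9510 = 0.001752 mol.
Photon energy: hc/λ = 6.600×10⁻¹⁹ J; per mole, 3.975×10⁵ J mol⁻¹.
Energy required: 0.001752 × 3.975×10⁵ = 700 J.

700 J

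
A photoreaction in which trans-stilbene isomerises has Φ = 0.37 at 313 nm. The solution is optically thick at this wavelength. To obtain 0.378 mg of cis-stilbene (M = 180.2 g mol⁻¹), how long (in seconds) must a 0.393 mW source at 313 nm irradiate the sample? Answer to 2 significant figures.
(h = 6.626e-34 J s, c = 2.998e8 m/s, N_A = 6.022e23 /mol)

t ≈ 5500 s

Product: 0.378 mg / 180.2 g mol⁻¹ = 2.098e-6 mol.
Photons that must be absorbed: 2.098e-6 / 0.37 = 5.670e-6 mol.
Photon energy: hc/λ = 6.347e-19 J; per mole, 3.822e5 J mol⁻¹.
Energy required: 5.670e-6 × 3.822e5 = 2.167 J.
Time: 2.167 J / 0.000393 W = 5500 s.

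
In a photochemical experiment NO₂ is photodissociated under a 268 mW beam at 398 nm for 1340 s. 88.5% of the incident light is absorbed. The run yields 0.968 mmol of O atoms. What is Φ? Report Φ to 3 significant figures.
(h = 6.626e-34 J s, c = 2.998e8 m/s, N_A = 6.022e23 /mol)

Product: 0.968 mmol = 9.68e-4 mol.
Photon energy at 398 nm: hc/λ = (6.626e-34)(2.998e8)/(398e-9) = 4.991e-19 J.
Energy delivered: (268 mW)(1340 s) = 359.1 J.
Photons incident: 359.1 / 4.991e-19 = 7.195e20, i.e. 7.195e20/6.022e23 = 0.001195 mol.
Photons absorbed: 0.885 × 0.001195 = 0.001058 mol.
Φ = 9.68e-4 mol / 0.001058 mol photons = 0.915.

Φ = 0.915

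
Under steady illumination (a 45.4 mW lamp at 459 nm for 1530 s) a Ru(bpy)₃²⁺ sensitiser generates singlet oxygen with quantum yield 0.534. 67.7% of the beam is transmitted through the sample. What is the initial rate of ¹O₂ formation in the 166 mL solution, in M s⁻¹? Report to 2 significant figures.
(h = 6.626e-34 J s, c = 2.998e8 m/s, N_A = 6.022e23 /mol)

1.8e-7 M s⁻¹

Photon energy at 459 nm: hc/λ = (6.626e-34)(2.998e8)/(459e-9) = 4.328e-19 J.
Energy delivered: (45.4 mW)(1530 s) = 69.46 J.
Photons incident: 69.46 / 4.328e-19 = 1.605e20, i.e. 1.605e20/6.022e23 = 2.665e-4 mol.
Fraction absorbed: 1 − 67.7/100 = 0.3230.
Photons absorbed: 0.3230 × 2.665e-4 = 8.608e-5 mol.
Product formed: 0.534 × 8.608e-5 = 4.597e-5 mol.
Rate: 4.597e-5 mol / (1530 s × 0.166 L) = 1.8e-7 M s⁻¹.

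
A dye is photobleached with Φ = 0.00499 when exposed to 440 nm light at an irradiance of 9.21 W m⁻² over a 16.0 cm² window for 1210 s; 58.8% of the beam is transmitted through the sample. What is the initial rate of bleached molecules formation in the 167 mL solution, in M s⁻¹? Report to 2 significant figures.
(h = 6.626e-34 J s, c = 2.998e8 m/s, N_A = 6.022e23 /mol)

Photon energy at 440 nm: hc/λ = (6.626e-34)(2.998e8)/(440e-9) = 4.515e-19 J.
Energy delivered: (9.21 W m⁻²)(16.0e-4 m²)(1210 s) = 17.83 J.
Photons incident: 17.83 / 4.515e-19 = 3.949e19, i.e. 3.949e19/6.022e23 = 6.558e-5 mol.
Fraction absorbed: 1 − 58.8/100 = 0.4120.
Photons absorbed: 0.4120 × 6.558e-5 = 2.702e-5 mol.
Product formed: 0.00499 × 2.702e-5 = 1.348e-7 mol.
Rate: 1.348e-7 mol / (1210 s × 0.167 L) = 6.7e-10 M s⁻¹.

6.7e-10 M s⁻¹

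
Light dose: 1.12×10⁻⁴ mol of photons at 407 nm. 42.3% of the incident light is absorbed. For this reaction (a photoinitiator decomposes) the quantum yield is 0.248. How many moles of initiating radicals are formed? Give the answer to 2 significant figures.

Photons absorbed: 0.423 × 1.12×10⁻⁴ = 4.738×10⁻⁵ mol.
Product: Φ × n_abs = 0.248 × 4.738×10⁻⁵ = 1.175×10⁻⁵ mol.

1.2×10⁻⁵ mol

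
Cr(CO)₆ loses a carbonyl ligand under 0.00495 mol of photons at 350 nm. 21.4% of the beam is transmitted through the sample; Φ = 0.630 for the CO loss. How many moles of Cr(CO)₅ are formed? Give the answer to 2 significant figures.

Fraction absorbed: 1 − 21.4/100 = 0.7860.
Photons absorbed: 0.7860 × 0.00495 = 0.003891 mol.
Product: Φ × n_abs = 0.630 × 0.003891 = 0.002451 mol.

0.0025 mol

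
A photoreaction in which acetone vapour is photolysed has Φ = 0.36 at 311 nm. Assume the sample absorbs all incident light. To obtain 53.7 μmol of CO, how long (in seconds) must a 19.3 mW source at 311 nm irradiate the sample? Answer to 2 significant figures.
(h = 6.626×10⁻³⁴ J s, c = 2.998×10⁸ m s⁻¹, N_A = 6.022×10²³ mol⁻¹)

t ≈ 3000 s

Product: 53.7 μmol = 5.37×10⁻⁵ mol.
Photons that must be absorbed: 5.37×10⁻⁵ / 0.36 = 1.492×10⁻⁴ mol.
Photon energy: hc/λ = 6.387×10⁻¹⁹ J; per mole, 3.846×10⁵ J mol⁻¹.
Energy required: 1.492×10⁻⁴ × 3.846×10⁵ = 57.38 J.
Time: 57.38 J / 0.0193 W = 3000 s.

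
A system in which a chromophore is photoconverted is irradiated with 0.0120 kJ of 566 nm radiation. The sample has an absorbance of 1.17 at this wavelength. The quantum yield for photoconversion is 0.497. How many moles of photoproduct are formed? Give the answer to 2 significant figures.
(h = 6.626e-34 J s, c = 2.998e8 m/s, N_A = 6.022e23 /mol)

2.6e-5 mol

Photon energy at 566 nm: hc/λ = (6.626e-34)(2.998e8)/(566e-9) = 3.510e-19 J.
Incident energy: 0.0120 kJ = 12.0 J.
Photons incident: 12.0 / 3.510e-19 = 3.419e19, i.e. 3.419e19/6.022e23 = 5.678e-5 mol.
Fraction absorbed: 1 − 10^(−1.17) = 0.9324.
Photons absorbed: 0.9324 × 5.678e-5 = 5.294e-5 mol.
Product: Φ × n_abs = 0.497 × 5.294e-5 = 2.631e-5 mol.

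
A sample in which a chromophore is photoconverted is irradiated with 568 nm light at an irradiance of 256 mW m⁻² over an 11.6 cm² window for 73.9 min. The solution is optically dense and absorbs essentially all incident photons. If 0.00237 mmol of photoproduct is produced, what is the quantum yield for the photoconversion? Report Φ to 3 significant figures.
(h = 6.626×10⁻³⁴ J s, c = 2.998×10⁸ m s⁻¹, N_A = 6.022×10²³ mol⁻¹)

Φ = 0.379

Product: 0.00237 mmol = 2.37×10⁻⁶ mol.
Photon energy at 568 nm: hc/λ = (6.626×10⁻³⁴)(2.998×10⁸)/(568×10⁻⁹) = 3.497×10⁻¹⁹ J.
Energy delivered: (256 mW m⁻²)(11.6×10⁻⁴ m²)(4434 s) = 1.317 J.
Photons incident: 1.317 / 3.497×10⁻¹⁹ = 3.766×10¹⁸, i.e. 3.766×10¹⁸/6.022×10²³ = 6.254×10⁻⁶ mol.
Φ = 2.37×10⁻⁶ mol / 6.254×10⁻⁶ mol photons = 0.379.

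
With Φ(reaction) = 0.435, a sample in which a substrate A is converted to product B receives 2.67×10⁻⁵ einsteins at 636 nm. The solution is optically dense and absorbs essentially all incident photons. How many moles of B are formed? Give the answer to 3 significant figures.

1.16×10⁻⁵ mol

Product: Φ × n_abs = 0.435 × 2.67×10⁻⁵ = 1.161×10⁻⁵ mol.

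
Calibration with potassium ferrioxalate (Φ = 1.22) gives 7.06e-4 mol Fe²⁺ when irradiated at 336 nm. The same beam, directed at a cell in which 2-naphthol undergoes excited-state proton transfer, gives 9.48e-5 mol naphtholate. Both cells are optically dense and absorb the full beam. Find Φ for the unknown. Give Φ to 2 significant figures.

Φ = 0.16

Photons absorbed by the actinometer: 7.06e-4 / 1.22 = 5.787e-4 mol.
Φ(unknown) = 9.48e-5 / 5.787e-4 = 0.16.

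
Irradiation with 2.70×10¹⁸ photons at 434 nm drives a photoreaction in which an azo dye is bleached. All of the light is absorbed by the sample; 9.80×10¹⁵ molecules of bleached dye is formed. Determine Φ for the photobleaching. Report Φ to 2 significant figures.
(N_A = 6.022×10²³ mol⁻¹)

Φ = 0.0036

Product: 9.80×10¹⁵ / 6.022×10²³ = 1.627×10⁻⁸ mol.
Moles of photons: 2.70×10¹⁸ / 6.022×10²³ = 4.484×10⁻⁶ mol.
Φ = 1.627×10⁻⁸ mol / 4.484×10⁻⁶ mol photons = 0.0036.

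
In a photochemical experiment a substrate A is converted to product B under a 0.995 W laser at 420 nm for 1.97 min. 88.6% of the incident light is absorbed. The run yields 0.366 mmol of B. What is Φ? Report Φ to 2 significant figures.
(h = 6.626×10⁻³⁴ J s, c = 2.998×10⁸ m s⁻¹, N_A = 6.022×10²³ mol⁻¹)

Φ = 1.0

Product: 0.366 mmol = 3.66×10⁻⁴ mol.
Photon energy at 420 nm: hc/λ = (6.626×10⁻³⁴)(2.998×10⁸)/(420×10⁻⁹) = 4.730×10⁻¹⁹ J.
Energy delivered: (0.995 W)(118.2 s) = 117.6 J.
Photons incident: 117.6 / 4.730×10⁻¹⁹ = 2.486×10²⁰, i.e. 2.486×10²⁰/6.022×10²³ = 4.128×10⁻⁴ mol.
Photons absorbed: 0.886 × 4.128×10⁻⁴ = 3.657×10⁻⁴ mol.
Φ = 3.66×10⁻⁴ mol / 3.657×10⁻⁴ mol photons = 1.0.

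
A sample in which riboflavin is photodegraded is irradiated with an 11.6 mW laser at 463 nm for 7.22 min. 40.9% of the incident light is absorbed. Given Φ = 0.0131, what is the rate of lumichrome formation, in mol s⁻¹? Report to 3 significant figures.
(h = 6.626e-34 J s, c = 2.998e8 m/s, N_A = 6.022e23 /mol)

Photon energy at 463 nm: hc/λ = (6.626e-34)(2.998e8)/(463e-9) = 4.290e-19 J.
Energy delivered: (11.6 mW)(433.2 s) = 5.025 J.
Photons incident: 5.025 / 4.290e-19 = 1.171e19, i.e. 1.171e19/6.022e23 = 1.945e-5 mol.
Photons absorbed: 0.409 × 1.945e-5 = 7.955e-6 mol.
Product formed: 0.0131 × 7.955e-6 = 1.042e-7 mol.
Rate: 1.042e-7 / 433.2 s = 2.41e-10 mol s⁻¹.

2.41e-10 mol s⁻¹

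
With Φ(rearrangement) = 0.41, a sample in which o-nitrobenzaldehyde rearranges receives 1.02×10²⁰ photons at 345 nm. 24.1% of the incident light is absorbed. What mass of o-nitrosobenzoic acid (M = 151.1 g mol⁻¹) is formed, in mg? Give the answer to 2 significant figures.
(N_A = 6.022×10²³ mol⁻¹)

2.5 mg

Moles of photons: 1.02×10²⁰ / 6.022×10²³ = 1.694×10⁻⁴ mol.
Photons absorbed: 0.241 × 1.694×10⁻⁴ = 4.083×10⁻⁵ mol.
Product: Φ × n_abs = 0.41 × 4.083×10⁻⁵ = 1.674×10⁻⁵ mol.
Mass: 1.674×10⁻⁵ × 151.1 = 0.002529 g = 2.5 mg.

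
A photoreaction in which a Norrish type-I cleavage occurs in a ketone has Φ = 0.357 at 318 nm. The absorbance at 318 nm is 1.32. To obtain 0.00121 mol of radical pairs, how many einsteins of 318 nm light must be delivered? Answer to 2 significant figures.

Photons that must be absorbed: 0.00121 / 0.357 = 0.003389 mol.
Fraction absorbed: 1 − 10^(−1.32) = 0.9521.
Incident photons needed: 0.003389 / 0.9521 = 0.003560 mol.

0.0036 einstein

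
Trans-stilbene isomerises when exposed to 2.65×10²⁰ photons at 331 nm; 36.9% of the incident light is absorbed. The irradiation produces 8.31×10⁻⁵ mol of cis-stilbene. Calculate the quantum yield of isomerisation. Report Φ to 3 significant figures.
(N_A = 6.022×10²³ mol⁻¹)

Φ = 0.512

Moles of photons: 2.65×10²⁰ / 6.022×10²³ = 4.401×10⁻⁴ mol.
Photons absorbed: 0.369 × 4.401×10⁻⁴ = 1.624×10⁻⁴ mol.
Φ = 8.31×10⁻⁵ mol / 1.624×10⁻⁴ mol photons = 0.512.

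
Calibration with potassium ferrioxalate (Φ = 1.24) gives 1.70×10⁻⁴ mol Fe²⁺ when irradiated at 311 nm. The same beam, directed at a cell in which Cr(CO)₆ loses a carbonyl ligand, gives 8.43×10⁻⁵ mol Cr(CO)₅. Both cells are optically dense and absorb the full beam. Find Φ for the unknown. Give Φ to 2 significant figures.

Φ = 0.61

Photons absorbed by the actinometer: 1.70×10⁻⁴ / 1.24 = 1.371×10⁻⁴ mol.
Φ(unknown) = 8.43×10⁻⁵ / 1.371×10⁻⁴ = 0.61.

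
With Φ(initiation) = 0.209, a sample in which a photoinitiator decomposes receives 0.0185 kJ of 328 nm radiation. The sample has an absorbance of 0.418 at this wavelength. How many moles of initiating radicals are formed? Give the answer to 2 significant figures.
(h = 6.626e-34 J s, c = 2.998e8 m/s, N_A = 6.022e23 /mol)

6.6e-6 mol

Photon energy at 328 nm: hc/λ = (6.626e-34)(2.998e8)/(328e-9) = 6.056e-19 J.
Incident energy: 0.0185 kJ = 18.5 J.
Photons incident: 18.5 / 6.056e-19 = 3.055e19, i.e. 3.055e19/6.022e23 = 5.073e-5 mol.
Fraction absorbed: 1 − 10^(−0.418) = 0.6181.
Photons absorbed: 0.6181 × 5.073e-5 = 3.136e-5 mol.
Product: Φ × n_abs = 0.209 × 3.136e-5 = 6.554e-6 mol.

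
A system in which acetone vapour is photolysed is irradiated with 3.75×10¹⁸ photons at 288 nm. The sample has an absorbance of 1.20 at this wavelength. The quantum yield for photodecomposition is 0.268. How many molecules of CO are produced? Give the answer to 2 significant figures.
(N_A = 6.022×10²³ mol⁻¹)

Moles of photons: 3.75×10¹⁸ / 6.022×10²³ = 6.227×10⁻⁶ mol.
Fraction absorbed: 1 − 10^(−1.20) = 0.9369.
Photons absorbed: 0.9369 × 6.227×10⁻⁶ = 5.834×10⁻⁶ mol.
Product: Φ × n_abs = 0.268 × 5.834×10⁻⁶ = 1.564×10⁻⁶ mol.
As a count: 1.564×10⁻⁶ × 6.022×10²³ = 9.4×10¹⁷.

9.4×10¹⁷ molecules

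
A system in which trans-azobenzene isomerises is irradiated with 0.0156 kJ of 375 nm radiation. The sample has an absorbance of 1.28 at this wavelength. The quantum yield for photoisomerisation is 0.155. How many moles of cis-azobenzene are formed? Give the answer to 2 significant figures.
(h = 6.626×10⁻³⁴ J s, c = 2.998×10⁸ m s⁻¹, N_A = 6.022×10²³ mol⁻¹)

Photon energy at 375 nm: hc/λ = (6.626×10⁻³⁴)(2.998×10⁸)/(375×10⁻⁹) = 5.297×10⁻¹⁹ J.
Incident energy: 0.0156 kJ = 15.6 J.
Photons incident: 15.6 / 5.297×10⁻¹⁹ = 2.945×10¹⁹, i.e. 2.945×10¹⁹/6.022×10²³ = 4.890×10⁻⁵ mol.
Fraction absorbed: 1 − 10^(−1.28) = 0.9475.
Photons absorbed: 0.9475 × 4.890×10⁻⁵ = 4.633×10⁻⁵ mol.
Product: Φ × n_abs = 0.155 × 4.633×10⁻⁵ = 7.181×10⁻⁶ mol.

7.2×10⁻⁶ mol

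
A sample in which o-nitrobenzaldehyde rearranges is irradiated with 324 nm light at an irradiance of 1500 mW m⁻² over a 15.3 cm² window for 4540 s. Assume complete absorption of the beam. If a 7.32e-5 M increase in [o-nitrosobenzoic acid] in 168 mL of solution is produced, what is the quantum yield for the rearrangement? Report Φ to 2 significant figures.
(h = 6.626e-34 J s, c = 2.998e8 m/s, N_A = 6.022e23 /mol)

Product: (7.32e-5 M)(0.168 L) = 1.230e-5 mol.
Photon energy at 324 nm: hc/λ = (6.626e-34)(2.998e8)/(324e-9) = 6.131e-19 J.
Energy delivered: (1500 mW m⁻²)(15.3e-4 m²)(4540 s) = 10.42 J.
Photons incident: 10.42 / 6.131e-19 = 1.700e19, i.e. 1.700e19/6.022e23 = 2.823e-5 mol.
Φ = 1.230e-5 mol / 2.823e-5 mol photons = 0.44.

Φ = 0.44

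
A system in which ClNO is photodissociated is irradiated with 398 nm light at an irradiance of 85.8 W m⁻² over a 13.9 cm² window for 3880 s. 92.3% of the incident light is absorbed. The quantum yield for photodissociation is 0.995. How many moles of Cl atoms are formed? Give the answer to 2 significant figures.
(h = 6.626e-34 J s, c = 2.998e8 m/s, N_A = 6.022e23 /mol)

0.0014 mol

Photon energy at 398 nm: hc/λ = (6.626e-34)(2.998e8)/(398e-9) = 4.991e-19 J.
Energy delivered: (85.8 W m⁻²)(13.9e-4 m²)(3880 s) = 462.7 J.
Photons incident: 462.7 / 4.991e-19 = 9.271e20, i.e. 9.271e20/6.022e23 = 0.001540 mol.
Photons absorbed: 0.923 × 0.001540 = 0.001421 mol.
Product: Φ × n_abs = 0.995 × 0.001421 = 0.001414 mol.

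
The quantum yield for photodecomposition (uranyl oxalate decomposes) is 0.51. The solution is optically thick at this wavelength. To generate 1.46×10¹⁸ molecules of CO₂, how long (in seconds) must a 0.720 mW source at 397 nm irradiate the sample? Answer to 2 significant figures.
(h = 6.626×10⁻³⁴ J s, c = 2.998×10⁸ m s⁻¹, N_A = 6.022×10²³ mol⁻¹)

t ≈ 2000 s

Product: 1.46×10¹⁸ / 6.022×10²³ = 2.424×10⁻⁶ mol.
Photons that must be absorbed: 2.424×10⁻⁶ / 0.51 = 4.753×10⁻⁶ mol.
Photon energy: hc/λ = 5.004×10⁻¹⁹ J; per mole, 3.013×10⁵ J mol⁻¹.
Energy required: 4.753×10⁻⁶ × 3.013×10⁵ = 1.432 J.
Time: 1.432 J / 0.00072 W = 2000 s.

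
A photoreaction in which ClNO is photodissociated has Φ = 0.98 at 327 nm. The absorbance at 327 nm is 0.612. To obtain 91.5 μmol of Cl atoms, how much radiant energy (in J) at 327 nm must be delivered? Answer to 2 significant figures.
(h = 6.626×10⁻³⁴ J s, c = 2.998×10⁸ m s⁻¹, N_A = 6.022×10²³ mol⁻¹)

Product: 91.5 μmol = 9.15×10⁻⁵ mol.
Photons that must be absorbed: 9.15×10⁻⁵ / 0.98 = 9.337×10⁻⁵ mol.
Fraction absorbed: 1 − 10^(−0.612) = 0.7557.
Incident photons needed: 9.337×10⁻⁵ / 0.7557 = 1.236×10⁻⁴ mol.
Photon energy: hc/λ = 6.075×10⁻¹⁹ J; per mole, 3.658×10⁵ J mol⁻¹.
Energy required: 1.236×10⁻⁴ × 3.658×10⁵ = 45 J.

45 J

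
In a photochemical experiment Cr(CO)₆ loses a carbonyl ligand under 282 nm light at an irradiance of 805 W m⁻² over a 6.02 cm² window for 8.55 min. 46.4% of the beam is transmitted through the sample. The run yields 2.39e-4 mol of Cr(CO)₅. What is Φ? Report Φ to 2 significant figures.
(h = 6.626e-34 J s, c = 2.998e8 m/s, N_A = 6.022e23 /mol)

Photon energy at 282 nm: hc/λ = (6.626e-34)(2.998e8)/(282e-9) = 7.044e-19 J.
Energy delivered: (805 W m⁻²)(6.02e-4 m²)(513 s) = 248.6 J.
Photons incident: 248.6 / 7.044e-19 = 3.529e20, i.e. 3.529e20/6.022e23 = 5.860e-4 mol.
Fraction absorbed: 1 − 46.4/100 = 0.5360.
Photons absorbed: 0.5360 × 5.860e-4 = 3.141e-4 mol.
Φ = 2.39e-4 mol / 3.141e-4 mol photons = 0.76.

Φ = 0.76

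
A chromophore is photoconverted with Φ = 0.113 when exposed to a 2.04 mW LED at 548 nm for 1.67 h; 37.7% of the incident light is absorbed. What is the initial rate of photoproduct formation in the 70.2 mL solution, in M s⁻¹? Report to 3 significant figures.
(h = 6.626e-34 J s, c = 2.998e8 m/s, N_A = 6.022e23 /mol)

5.67e-9 M s⁻¹

Photon energy at 548 nm: hc/λ = (6.626e-34)(2.998e8)/(548e-9) = 3.625e-19 J.
Energy delivered: (2.04 mW)(6012 s) = 12.26 J.
Photons incident: 12.26 / 3.625e-19 = 3.382e19, i.e. 3.382e19/6.022e23 = 5.616e-5 mol.
Photons absorbed: 0.377 × 5.616e-5 = 2.117e-5 mol.
Product formed: 0.113 × 2.117e-5 = 2.392e-6 mol.
Rate: 2.392e-6 mol / (6012 s × 0.0702 L) = 5.67e-9 M s⁻¹.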